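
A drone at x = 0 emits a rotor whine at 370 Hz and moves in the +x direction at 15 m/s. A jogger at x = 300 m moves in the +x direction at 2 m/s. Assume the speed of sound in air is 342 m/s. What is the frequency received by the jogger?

385 Hz

The observer lies on the +x side, so the source is heading toward the observer and the observer is heading away from the source.
Both move, so f' = f · (v − v_o)/(v − v_s).
f' = 370 × (342 − 2)/(342 − 15) = 370 × 340/327 ≈ 385 Hz.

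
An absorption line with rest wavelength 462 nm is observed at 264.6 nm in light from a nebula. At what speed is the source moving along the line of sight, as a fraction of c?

λ'/λ₀ = 0.5727 < 1 (blueshift), so the source is approaching.
λ'/λ₀ = √((1 − β)/(1 + β)) for an approaching source ⇒ β = (1 − r²)/(1 + r²) with r = λ'/λ₀.
β = (1 − 0.3280)/(1 + 0.3280) ≈ 0.506.

0.506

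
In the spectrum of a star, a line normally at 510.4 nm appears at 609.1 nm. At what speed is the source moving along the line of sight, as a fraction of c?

λ'/λ₀ = 1.1934 > 1 (redshift), so the source is receding.
λ'/λ₀ = √((1 + β)/(1 − β)) for a receding source ⇒ β = (r² − 1)/(r² + 1) with r = λ'/λ₀.
β = (1.4242 − 1)/(1.4242 + 1) ≈ 0.175.

0.175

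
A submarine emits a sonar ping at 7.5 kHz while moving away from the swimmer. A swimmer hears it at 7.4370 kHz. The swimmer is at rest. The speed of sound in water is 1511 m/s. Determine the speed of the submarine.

f' = f · v/(v + v_s) ⇒ v_s = v · |1 − f/f'|.
v_s = 1511 × |1 − 7.5/7.4370| = 1511 × 0.008471 ≈ 12.8 m/s.

12.8 m/s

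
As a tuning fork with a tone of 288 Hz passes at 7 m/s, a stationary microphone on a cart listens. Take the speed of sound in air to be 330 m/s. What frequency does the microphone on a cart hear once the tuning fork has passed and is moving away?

282 Hz

Receding: f₂ = f · v/(v + v_s) = 288 × 330/337 ≈ 282 Hz.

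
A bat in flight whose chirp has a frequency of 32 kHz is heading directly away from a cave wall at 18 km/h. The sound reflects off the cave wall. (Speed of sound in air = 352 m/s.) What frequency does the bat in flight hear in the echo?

31.1 kHz

18 km/h = 5 m/s.
The cave wall receives the sound from a moving source: f₁ = f₀ · v/(v + v_e) = 32 × 352/357 ≈ 31.6 kHz.
On the return leg the bat in flight is a moving observer: f₂ = f₁ · (v − v_e)/v = 31.6 × 347/352 ≈ 31.1 kHz.
Equivalently f₂ = f₀ · (v − v_e)/(v + v_e).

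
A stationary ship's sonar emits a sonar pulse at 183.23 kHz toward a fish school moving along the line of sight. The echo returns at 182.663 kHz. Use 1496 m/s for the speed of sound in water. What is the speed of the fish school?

2.32 m/s

Double Doppler shift off a moving reflector: f₂ = f₀ · (v + u)/(v − u) (u > 0 toward emitter).
Rearranging, u = v · (f₂ − f₀)/(f₂ + f₀) = 1496 × -0.567/365.893 ≈ -2.32 m/s.
So the fish school is moving at 2.32 m/s away from the emitter.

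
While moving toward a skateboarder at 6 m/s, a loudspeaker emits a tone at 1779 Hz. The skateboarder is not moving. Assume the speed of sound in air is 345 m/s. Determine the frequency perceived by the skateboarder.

Only the source moves, toward the listener, so f' = f · v/(v − v_s).
f' = 1779 × 345/(345 − 6) = 1779 × 345/339 ≈ 1810 Hz.

1810 Hz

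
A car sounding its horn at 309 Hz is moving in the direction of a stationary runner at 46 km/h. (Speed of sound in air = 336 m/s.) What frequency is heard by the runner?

46 km/h = 12.78 m/s.
Only the source moves, toward the listener, so f' = f · v/(v − v_s).
f' = 309 × 336/(336 − 12.78) = 309 × 336/323.2 ≈ 321 Hz.

321 Hz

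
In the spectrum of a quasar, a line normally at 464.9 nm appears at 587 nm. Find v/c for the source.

λ'/λ₀ = 1.2626 > 1 (redshift), so the source is receding.
λ'/λ₀ = √((1 + β)/(1 − β)) for a receding source ⇒ β = (r² − 1)/(r² + 1) with r = λ'/λ₀.
β = (1.5943 − 1)/(1.5943 + 1) ≈ 0.229.

0.229c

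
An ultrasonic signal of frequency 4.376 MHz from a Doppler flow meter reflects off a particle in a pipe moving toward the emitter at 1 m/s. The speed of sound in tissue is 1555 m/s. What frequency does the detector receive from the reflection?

4.382 MHz

At the particle in a pipe (a moving observer), f₁ = f₀ · (v + u)/v = 4.376 × 1556/1555 ≈ 4.379 MHz.
On reflection it acts as a source moving toward the stationary detector: f₂ = f₁ · v/(v − u) = 4.379 × 1555/1554 ≈ 4.382 MHz.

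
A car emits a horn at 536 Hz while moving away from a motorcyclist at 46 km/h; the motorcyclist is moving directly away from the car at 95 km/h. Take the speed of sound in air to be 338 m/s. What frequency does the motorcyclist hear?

46 km/h = 12.78 m/s; 95 km/h = 26.39 m/s.
Both move, so f' = f · (v − v_o)/(v + v_s).
f' = 536 × (338 − 26.39)/(338 + 12.78) = 536 × 311.61/350.78 ≈ 476 Hz.

476 Hz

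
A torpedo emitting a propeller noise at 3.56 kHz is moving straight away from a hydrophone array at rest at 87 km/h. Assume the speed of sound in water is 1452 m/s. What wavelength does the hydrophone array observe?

87 km/h = 24.17 m/s.
With the source moving away from a stationary observer, f' = f · v/(v + v_s).
f' = 3.56 × 1452/(1452 + 24.17) ≈ 3.50 kHz.
λ' = v/f' = 1452/3501.72 ≈ 41.5 cm.

41.5 cm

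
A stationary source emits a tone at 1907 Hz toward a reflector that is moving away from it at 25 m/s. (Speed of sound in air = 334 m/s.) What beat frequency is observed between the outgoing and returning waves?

The reflector first receives the wave as a moving observer: f₁ = f₀ · (v − u)/v = 1907 × (334 − 25)/334 ≈ 1764 Hz.
On reflection it acts as a source moving away from the stationary detector: f₂ = f₁ · v/(v + u) = 1764 × 334/359 ≈ 1641 Hz.
Beat frequency: |f₂ − f₀| = 2u·f₀/(v + u) = 2 × 25 × 1907/359 ≈ 266 Hz.

266 Hz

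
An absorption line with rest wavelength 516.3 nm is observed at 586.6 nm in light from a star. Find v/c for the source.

0.127

λ'/λ₀ = 1.1362 > 1 (redshift), so the source is receding.
λ'/λ₀ = √((1 + β)/(1 − β)) for a receding source ⇒ β = (r² − 1)/(r² + 1) with r = λ'/λ₀.
β = (1.2909 − 1)/(1.2909 + 1) ≈ 0.127.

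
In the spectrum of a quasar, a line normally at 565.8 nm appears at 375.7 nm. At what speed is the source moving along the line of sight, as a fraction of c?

0.388c

λ'/λ₀ = 0.6640 < 1 (blueshift), so the source is approaching.
λ'/λ₀ = √((1 − β)/(1 + β)) for an approaching source ⇒ β = (1 − r²)/(1 + r²) with r = λ'/λ₀.
β = (1 − 0.4409)/(1 + 0.4409) ≈ 0.388.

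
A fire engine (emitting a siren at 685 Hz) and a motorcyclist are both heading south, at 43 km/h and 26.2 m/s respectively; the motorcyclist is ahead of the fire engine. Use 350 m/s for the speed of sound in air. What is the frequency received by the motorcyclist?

43 km/h = 11.94 m/s.
The motorcyclist is ahead, so the fire engine is moving toward it while the motorcyclist is moving away from the fire engine.
General Doppler shift: f' = f · (v − v_o)/(v − v_s).
f' = 685 × (350 − 26.2)/(350 − 11.94) = 685 × 323.8/338.06 ≈ 656 Hz.

656 Hz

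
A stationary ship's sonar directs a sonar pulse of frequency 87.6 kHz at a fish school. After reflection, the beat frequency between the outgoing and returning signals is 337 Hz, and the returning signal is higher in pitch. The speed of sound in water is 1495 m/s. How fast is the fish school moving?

Double Doppler shift off a moving reflector: f₂ = f₀ · (v + u)/(v − u) (u > 0 toward emitter).
Returning signal is higher, so f₂ = f₀ + Δf = 87600 + 337 = 87937 Hz.
Rearranging, u = v · (f₂ − f₀)/(f₂ + f₀) = 1495 × 337/175537 ≈ 2.87 m/s.
So the fish school is moving at 2.87 m/s toward the emitter.

2.87 m/s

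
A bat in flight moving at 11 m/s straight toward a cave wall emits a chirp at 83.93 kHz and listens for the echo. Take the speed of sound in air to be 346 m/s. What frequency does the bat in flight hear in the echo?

The cave wall receives the sound from a moving source: f₁ = f₀ · v/(v − v_e) = 83.93 × 346/335 ≈ 86.7 kHz.
On the return leg the bat in flight is a moving observer: f₂ = f₁ · (v + v_e)/v = 86.7 × 357/346 ≈ 89.4 kHz.

89.4 kHz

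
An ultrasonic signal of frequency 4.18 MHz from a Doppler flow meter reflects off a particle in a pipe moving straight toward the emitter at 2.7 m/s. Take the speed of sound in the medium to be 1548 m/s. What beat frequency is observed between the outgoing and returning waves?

The particle in a pipe first receives the wave as a moving observer: f₁ = f₀ · (v + u)/v = 4.18 × (1548 + 2.7)/1548 ≈ 4.18729 MHz.
The reflection then acts as a moving source: f₂ = f₁ · v/(v − u) ≈ 4.19461 MHz.
Equivalently f₂ = f₀ · (v + u)/(v − u).
Beat frequency (with f₀ = 4180000 Hz): |f₂ − f₀| = 2u·f₀/(v − u) = 2 × 2.7 × 4180000/1545.3 ≈ 14607 Hz.

14607 Hz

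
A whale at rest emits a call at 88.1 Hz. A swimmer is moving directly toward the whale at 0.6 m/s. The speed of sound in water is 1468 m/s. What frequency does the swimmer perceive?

Moving observer, stationary source: f' = f · (v + v_o)/v.
f' = 88.1 × (1468 + 0.6)/1468 = 88.1 × 1468.6/1468 ≈ 88 Hz.

88 Hz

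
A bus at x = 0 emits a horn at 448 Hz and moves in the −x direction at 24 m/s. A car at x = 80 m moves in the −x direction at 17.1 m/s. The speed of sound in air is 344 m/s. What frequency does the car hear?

440 Hz

The observer lies on the +x side, so the source is heading away from the observer and the observer is heading toward the source.
With source receding and observer approaching, f' = f · (v + v_o)/(v + v_s).
f' = 448 × (344 + 17.1)/(344 + 24) = 448 × 361.1/368 ≈ 440 Hz.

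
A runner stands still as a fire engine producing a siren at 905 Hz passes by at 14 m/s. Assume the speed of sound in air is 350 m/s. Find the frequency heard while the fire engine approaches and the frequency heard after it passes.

943 Hz approaching; 870 Hz receding

Approaching: f₁ = f · v/(v − v_s) = 905 × 350/336 ≈ 943 Hz.
Receding: f₂ = f · v/(v + v_s) = 905 × 350/364 ≈ 870 Hz.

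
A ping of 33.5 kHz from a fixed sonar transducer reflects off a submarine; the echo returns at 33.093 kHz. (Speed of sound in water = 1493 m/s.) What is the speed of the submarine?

9.1 m/s

Double Doppler shift off a moving reflector: f₂ = f₀ · (v + u)/(v − u) (u > 0 toward emitter).
Rearranging, u = v · (f₂ − f₀)/(f₂ + f₀) = 1493 × -0.407/66.593 ≈ -9.1 m/s.
So the submarine is moving at 9.1 m/s away from the emitter.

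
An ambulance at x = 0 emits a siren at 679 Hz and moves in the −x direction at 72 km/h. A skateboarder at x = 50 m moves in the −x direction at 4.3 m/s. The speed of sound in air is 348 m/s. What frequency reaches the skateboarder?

72 km/h = 20 m/s.
The observer lies on the +x side, so the source is heading away from the observer and the observer is heading toward the source.
General Doppler shift: f' = f · (v + v_o)/(v + v_s).
f' = 679 × (348 + 4.3)/(348 + 20) = 679 × 352.3/368 ≈ 650 Hz.

650 Hz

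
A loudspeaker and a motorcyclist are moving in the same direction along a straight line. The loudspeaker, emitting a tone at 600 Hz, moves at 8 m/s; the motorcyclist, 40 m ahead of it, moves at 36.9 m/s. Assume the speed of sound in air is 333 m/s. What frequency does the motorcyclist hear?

The motorcyclist is ahead, so the loudspeaker is moving toward it while the motorcyclist is moving away from the loudspeaker.
Both move, so f' = f · (v − v_o)/(v − v_s).
f' = 600 × (333 − 36.9)/(333 − 8) = 600 × 296.1/325 ≈ 547 Hz.

547 Hz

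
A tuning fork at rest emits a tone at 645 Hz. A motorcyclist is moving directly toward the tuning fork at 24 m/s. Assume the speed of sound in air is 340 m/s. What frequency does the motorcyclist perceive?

Moving observer, stationary source: f' = f · (v + v_o)/v.
f' = 645 × (340 + 24)/340 = 645 × 364/340 ≈ 691 Hz.

691 Hz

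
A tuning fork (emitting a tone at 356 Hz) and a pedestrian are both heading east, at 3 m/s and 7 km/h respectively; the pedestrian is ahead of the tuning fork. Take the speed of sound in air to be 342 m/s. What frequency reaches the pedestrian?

7 km/h = 1.944 m/s.
The pedestrian is ahead, so the tuning fork is moving toward it while the pedestrian is moving away from the tuning fork.
General Doppler shift: f' = f · (v − v_o)/(v − v_s).
f' = 356 × (342 − 1.944)/(342 − 3) = 356 × 340.06/339 ≈ 357 Hz.

357 Hz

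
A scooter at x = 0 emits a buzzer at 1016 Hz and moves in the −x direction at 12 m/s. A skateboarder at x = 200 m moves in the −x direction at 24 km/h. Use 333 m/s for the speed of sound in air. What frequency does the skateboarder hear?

1000 Hz

24 km/h = 6.667 m/s.
The observer lies on the +x side, so the source is heading away from the observer and the observer is heading toward the source.
Both move, so f' = f · (v + v_o)/(v + v_s).
f' = 1016 × (333 + 6.667)/(333 + 12) = 1016 × 339.67/345 ≈ 1000 Hz.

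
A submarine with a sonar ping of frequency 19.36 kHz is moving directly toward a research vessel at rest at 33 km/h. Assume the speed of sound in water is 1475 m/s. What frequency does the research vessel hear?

19.48 kHz

33 km/h = 9.167 m/s.
Moving source, stationary observer: f' = f · v/(v − v_s) since the source is approaching.
f' = 19.36 × 1475/(1475 − 9.167) = 19.36 × 1475/1466 ≈ 19.48 kHz.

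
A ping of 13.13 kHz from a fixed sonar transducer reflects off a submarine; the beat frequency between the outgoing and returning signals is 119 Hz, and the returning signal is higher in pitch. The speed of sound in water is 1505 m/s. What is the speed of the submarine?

Double Doppler shift off a moving reflector: f₂ = f₀ · (v + u)/(v − u) (u > 0 toward emitter).
Returning signal is higher, so f₂ = f₀ + Δf = 13130 + 119 = 13249 Hz.
Rearranging, u = v · (f₂ − f₀)/(f₂ + f₀) = 1505 × 119/26379 ≈ 6.8 m/s.
So the submarine is moving at 6.8 m/s toward the emitter.

6.8 m/s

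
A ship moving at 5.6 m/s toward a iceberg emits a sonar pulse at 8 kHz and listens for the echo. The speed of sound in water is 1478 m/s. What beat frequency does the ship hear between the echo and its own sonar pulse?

The iceberg receives the sound from a moving source: f₁ = f₀ · v/(v − v_e) = 8 × 1478/1472.4 ≈ 8.0304 kHz.
On the return leg the ship is a moving observer: f₂ = f₁ · (v + v_e)/v = 8.0304 × 1483.6/1478 ≈ 8.0609 kHz.
Beat against the emitted tone (with f₀ = 8000 Hz): |f₂ − f₀| = 2v_e·f₀/(v − v_e) = 2 × 5.6 × 8000/1472.4 ≈ 61 Hz.

61 Hz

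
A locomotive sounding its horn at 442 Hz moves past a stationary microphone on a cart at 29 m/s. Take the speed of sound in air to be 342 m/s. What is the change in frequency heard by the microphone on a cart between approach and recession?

Approaching: f₁ = f · v/(v − v_s) = 442 × 342/313 ≈ 483.0 Hz.
Receding: f₂ = f · v/(v + v_s) = 442 × 342/371 ≈ 407.5 Hz.
Drop: f₁ − f₂ = 2f·v·v_s/(v² − v_s²) = 2 × 442 × 342 × 29/(342² − 29²) ≈ 75.5 Hz.

75.5 Hz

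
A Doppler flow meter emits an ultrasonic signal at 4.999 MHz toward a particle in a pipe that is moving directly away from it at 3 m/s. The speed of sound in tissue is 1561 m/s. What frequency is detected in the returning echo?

The particle in a pipe first receives the wave as a moving observer: f₁ = f₀ · (v − u)/v = 4.999 × (1561 − 3)/1561 ≈ 4.989 MHz.
The reflection then acts as a moving source: f₂ = f₁ · v/(v + u) ≈ 4.980 MHz.
Equivalently f₂ = f₀ · (v − u)/(v + u).

4.980 MHz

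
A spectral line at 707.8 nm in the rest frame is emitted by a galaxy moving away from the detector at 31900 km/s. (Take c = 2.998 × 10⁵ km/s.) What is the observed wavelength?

787.6 nm

β = v/c = 31900/299800 = 0.1064.
Relativistic Doppler for wavelength: λ' = λ₀ · √((1 + β)/(1 − β)).
λ' = 707.8 × √(1.1064/0.8936) = 707.8 × 1.11272 ≈ 787.6 nm.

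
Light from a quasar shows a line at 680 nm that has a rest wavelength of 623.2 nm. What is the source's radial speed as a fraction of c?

λ'/λ₀ = 1.0911 > 1 (redshift), so the source is receding.
λ'/λ₀ = √((1 + β)/(1 − β)) for a receding source ⇒ β = (r² − 1)/(r² + 1) with r = λ'/λ₀.
β = (1.1906 − 1)/(1.1906 + 1) ≈ 0.087.

0.087c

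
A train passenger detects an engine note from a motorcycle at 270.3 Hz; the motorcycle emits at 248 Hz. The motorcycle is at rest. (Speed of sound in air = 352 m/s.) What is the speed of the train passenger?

f' > f, so the train passenger is approaching.
f' = f · (v + v_o)/v ⇒ v_o = v · |f'/f − 1|.
v_o = 352 × |270.3/248 − 1| = 352 × 0.08992 ≈ 32 m/s.

32 m/s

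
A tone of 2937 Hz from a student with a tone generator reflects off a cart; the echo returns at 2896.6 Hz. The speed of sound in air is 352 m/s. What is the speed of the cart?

Double Doppler shift off a moving reflector: f₂ = f₀ · (v + u)/(v − u) (u > 0 toward emitter).
Rearranging, u = v · (f₂ − f₀)/(f₂ + f₀) = 352 × -40.4/5833.6 ≈ -2.44 m/s.
So the cart is moving at 2.44 m/s away from the emitter.

2.44 m/s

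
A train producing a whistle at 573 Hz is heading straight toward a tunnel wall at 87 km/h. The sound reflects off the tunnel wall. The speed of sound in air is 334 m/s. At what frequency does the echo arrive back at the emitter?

662 Hz

87 km/h = 24.17 m/s.
The tunnel wall receives the sound from a moving source: f₁ = f₀ · v/(v − v_e) = 573 × 334/309.83 ≈ 618 Hz.
On the return leg the train is a moving observer: f₂ = f₁ · (v + v_e)/v = 618 × 358.17/334 ≈ 662 Hz.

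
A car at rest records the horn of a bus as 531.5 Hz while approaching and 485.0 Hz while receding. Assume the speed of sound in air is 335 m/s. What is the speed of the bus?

f₁/f₂ = (v + v_s)/(v − v_s), so v_s = v · (f₁ − f₂)/(f₁ + f₂).
v_s = 335 × (531.5 − 485.0)/(531.5 + 485.0) = 335 × 46.5/1016.5 ≈ 15.3 m/s.

15.3 m/s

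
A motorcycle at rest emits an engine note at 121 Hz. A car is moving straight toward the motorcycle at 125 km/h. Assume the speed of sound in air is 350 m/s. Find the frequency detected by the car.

125 km/h = 34.72 m/s.
Only the observer moves, toward the source, so f' = f · (v + v_o)/v.
f' = 121 × (350 + 34.72)/350 = 121 × 384.72/350 ≈ 133 Hz.

133 Hz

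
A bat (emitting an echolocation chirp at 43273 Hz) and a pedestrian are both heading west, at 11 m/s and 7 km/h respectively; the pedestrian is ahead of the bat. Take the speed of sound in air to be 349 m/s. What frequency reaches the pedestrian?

44432 Hz

7 km/h = 1.944 m/s.
The pedestrian is ahead, so the bat is moving toward it while the pedestrian is moving away from the bat.
Both move, so f' = f · (v − v_o)/(v − v_s).
f' = 43273 × (349 − 1.944)/(349 − 11) = 43273 × 347.06/338 ≈ 44432 Hz.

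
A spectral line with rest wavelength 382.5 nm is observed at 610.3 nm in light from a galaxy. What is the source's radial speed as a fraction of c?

λ'/λ₀ = 1.5956 > 1 (redshift), so the source is receding.
λ'/λ₀ = √((1 + β)/(1 − β)) for a receding source ⇒ β = (r² − 1)/(r² + 1) with r = λ'/λ₀.
β = (2.5458 − 1)/(2.5458 + 1) ≈ 0.436.

0.436c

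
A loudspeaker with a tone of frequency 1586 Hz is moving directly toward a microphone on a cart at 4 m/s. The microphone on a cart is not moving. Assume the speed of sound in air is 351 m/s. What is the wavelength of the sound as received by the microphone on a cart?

21.9 cm

Only the source moves, toward the listener, so f' = f · v/(v − v_s).
f' = 1586 × 351/(351 − 4) ≈ 1604 Hz.
λ' = v/f' = 351/1604.28 ≈ 21.9 cm.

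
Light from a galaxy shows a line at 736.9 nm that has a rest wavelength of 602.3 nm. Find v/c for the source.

λ'/λ₀ = 1.2235 > 1 (redshift), so the source is receding.
λ'/λ₀ = √((1 + β)/(1 − β)) for a receding source ⇒ β = (r² − 1)/(r² + 1) with r = λ'/λ₀.
β = (1.4969 − 1)/(1.4969 + 1) ≈ 0.199.

0.199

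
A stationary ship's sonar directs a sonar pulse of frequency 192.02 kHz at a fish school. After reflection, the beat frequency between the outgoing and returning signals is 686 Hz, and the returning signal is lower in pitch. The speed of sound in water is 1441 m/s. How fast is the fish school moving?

2.58 m/s

Double Doppler shift off a moving reflector: f₂ = f₀ · (v + u)/(v − u) (u > 0 toward emitter).
Returning signal is lower, so f₂ = f₀ − Δf = 192020 − 686 = 191334 Hz.
Rearranging, u = v · (f₂ − f₀)/(f₂ + f₀) = 1441 × -686/383354 ≈ -2.58 m/s.
So the fish school is moving at 2.58 m/s away from the emitter.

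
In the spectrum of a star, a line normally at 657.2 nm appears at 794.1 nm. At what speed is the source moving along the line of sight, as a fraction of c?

λ'/λ₀ = 1.2083 > 1 (redshift), so the source is receding.
λ'/λ₀ = √((1 + β)/(1 − β)) for a receding source ⇒ β = (r² − 1)/(r² + 1) with r = λ'/λ₀.
β = (1.4600 − 1)/(1.4600 + 1) ≈ 0.187.

0.187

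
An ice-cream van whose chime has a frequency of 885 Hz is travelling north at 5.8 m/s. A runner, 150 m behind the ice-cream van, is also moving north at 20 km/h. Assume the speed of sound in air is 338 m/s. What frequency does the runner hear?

884 Hz

20 km/h = 5.556 m/s.
The runner is behind, so the ice-cream van is moving away from it while the runner is moving toward the ice-cream van.
Both move, so f' = f · (v + v_o)/(v + v_s).
f' = 885 × (338 + 5.556)/(338 + 5.8) = 885 × 343.56/343.8 ≈ 884 Hz.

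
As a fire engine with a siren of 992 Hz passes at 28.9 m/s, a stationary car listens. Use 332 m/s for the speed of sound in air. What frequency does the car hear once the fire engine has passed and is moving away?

Receding: f₂ = f · v/(v + v_s) = 992 × 332/360.9 ≈ 913 Hz.

913 Hz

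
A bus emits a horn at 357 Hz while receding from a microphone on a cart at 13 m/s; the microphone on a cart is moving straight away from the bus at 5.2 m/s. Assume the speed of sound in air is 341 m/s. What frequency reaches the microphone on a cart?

339 Hz

General Doppler shift: f' = f · (v − v_o)/(v + v_s).
f' = 357 × (341 − 5.2)/(341 + 13) = 357 × 335.8/354 ≈ 339 Hz.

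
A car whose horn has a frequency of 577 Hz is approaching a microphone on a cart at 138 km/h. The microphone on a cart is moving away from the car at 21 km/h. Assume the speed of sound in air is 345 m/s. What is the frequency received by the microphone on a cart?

638 Hz

138 km/h = 38.33 m/s; 21 km/h = 5.833 m/s.
With source approaching and observer receding, f' = f · (v − v_o)/(v − v_s).
f' = 577 × (345 − 5.833)/(345 − 38.33) = 577 × 339.17/306.67 ≈ 638 Hz.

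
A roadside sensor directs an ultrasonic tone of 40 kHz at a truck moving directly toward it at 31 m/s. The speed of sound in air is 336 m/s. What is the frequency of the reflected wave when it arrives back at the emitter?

At the truck (a moving observer), f₁ = f₀ · (v + u)/v = 40 × 367/336 ≈ 43.7 kHz.
The reflection then acts as a moving source: f₂ = f₁ · v/(v − u) ≈ 48.1 kHz.

48.1 kHz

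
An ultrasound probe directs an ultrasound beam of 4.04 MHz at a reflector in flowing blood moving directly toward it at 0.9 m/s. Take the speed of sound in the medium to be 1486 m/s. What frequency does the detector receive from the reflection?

At the reflector in flowing blood (a moving observer), f₁ = f₀ · (v + u)/v = 4.04 × 1486.9/1486 ≈ 4.042 MHz.
On reflection it acts as a source moving toward the stationary detector: f₂ = f₁ · v/(v − u) = 4.042 × 1486/1485.1 ≈ 4.045 MHz.
Equivalently f₂ = f₀ · (v + u)/(v − u).

4.045 MHz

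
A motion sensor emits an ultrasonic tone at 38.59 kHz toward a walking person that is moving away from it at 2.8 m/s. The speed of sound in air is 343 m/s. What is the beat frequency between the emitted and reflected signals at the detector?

At the walking person (a moving observer), f₁ = f₀ · (v − u)/v = 38.59 × 340.2/343 ≈ 38.275 kHz.
The reflection then acts as a moving source: f₂ = f₁ · v/(v + u) ≈ 37.965 kHz.
Beat frequency (with f₀ = 38590 Hz): |f₂ − f₀| = 2u·f₀/(v + u) = 2 × 2.8 × 38590/345.8 ≈ 625 Hz.

625 Hz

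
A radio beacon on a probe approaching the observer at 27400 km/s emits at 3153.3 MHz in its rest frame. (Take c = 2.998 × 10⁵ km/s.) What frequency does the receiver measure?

3456.0 MHz

β = v/c = 27400/299800 = 0.0914.
Relativistic Doppler for frequency: f' = f₀ · √((1 + β)/(1 − β)).
f' = 3153.3 × √(1.0914/0.9086) = 3153.3 × 1.09598 ≈ 3456.0 MHz.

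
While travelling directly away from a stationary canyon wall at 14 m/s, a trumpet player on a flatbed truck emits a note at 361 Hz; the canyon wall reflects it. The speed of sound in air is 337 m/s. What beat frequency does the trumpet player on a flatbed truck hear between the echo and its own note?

28.8 Hz

The canyon wall receives the sound from a moving source: f₁ = f₀ · v/(v + v_e) = 361 × 337/351 ≈ 346.6 Hz.
On the return leg the trumpet player on a flatbed truck is a moving observer: f₂ = f₁ · (v − v_e)/v = 346.6 × 323/337 ≈ 332.2 Hz.
Equivalently f₂ = f₀ · (v − v_e)/(v + v_e).
Beat against the emitted tone: |f₂ − f₀| = 2v_e·f₀/(v + v_e) = 2 × 14 × 361/351 ≈ 28.8 Hz.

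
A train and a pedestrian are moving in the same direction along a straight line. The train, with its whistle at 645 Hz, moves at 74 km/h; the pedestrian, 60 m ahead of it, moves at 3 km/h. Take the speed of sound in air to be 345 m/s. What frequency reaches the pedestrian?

684 Hz

74 km/h = 20.56 m/s; 3 km/h = 0.8333 m/s.
The pedestrian is ahead, so the train is moving toward it while the pedestrian is moving away from the train.
Both move, so f' = f · (v − v_o)/(v − v_s).
f' = 645 × (345 − 0.8333)/(345 − 20.56) = 645 × 344.17/324.44 ≈ 684 Hz.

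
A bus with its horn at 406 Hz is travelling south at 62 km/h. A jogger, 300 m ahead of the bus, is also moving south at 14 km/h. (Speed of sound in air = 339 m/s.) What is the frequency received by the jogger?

62 km/h = 17.22 m/s; 14 km/h = 3.889 m/s.
The jogger is ahead, so the bus is moving toward it while the jogger is moving away from the bus.
With source approaching and observer receding, f' = f · (v − v_o)/(v − v_s).
f' = 406 × (339 − 3.889)/(339 − 17.22) = 406 × 335.11/321.78 ≈ 423 Hz.

423 Hz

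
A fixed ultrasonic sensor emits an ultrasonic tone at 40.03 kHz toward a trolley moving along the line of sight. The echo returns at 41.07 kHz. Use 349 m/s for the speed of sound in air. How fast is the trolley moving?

Double Doppler shift off a moving reflector: f₂ = f₀ · (v + u)/(v − u) (u > 0 toward emitter).
Rearranging, u = v · (f₂ − f₀)/(f₂ + f₀) = 349 × 1.04/81.10 ≈ 4.5 m/s.
So the trolley is moving at 4.5 m/s toward the emitter.

4.5 m/s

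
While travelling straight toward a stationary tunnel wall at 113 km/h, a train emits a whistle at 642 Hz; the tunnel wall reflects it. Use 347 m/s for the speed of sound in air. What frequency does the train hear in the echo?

770 Hz

113 km/h = 31.39 m/s.
The tunnel wall receives the sound from a moving source: f₁ = f₀ · v/(v − v_e) = 642 × 347/315.61 ≈ 706 Hz.
On the return leg the train is a moving observer: f₂ = f₁ · (v + v_e)/v = 706 × 378.39/347 ≈ 770 Hz.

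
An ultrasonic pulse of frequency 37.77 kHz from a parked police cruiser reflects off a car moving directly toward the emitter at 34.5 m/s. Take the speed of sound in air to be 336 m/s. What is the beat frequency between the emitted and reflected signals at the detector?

The car first receives the wave as a moving observer: f₁ = f₀ · (v + u)/v = 37.77 × (336 + 34.5)/336 ≈ 41.65 kHz.
The reflection then acts as a moving source: f₂ = f₁ · v/(v − u) ≈ 46.41 kHz.
Equivalently f₂ = f₀ · (v + u)/(v − u).
Beat frequency (with f₀ = 37770 Hz): |f₂ − f₀| = 2u·f₀/(v − u) = 2 × 34.5 × 37770/301.5 ≈ 8644 Hz.

8644 Hz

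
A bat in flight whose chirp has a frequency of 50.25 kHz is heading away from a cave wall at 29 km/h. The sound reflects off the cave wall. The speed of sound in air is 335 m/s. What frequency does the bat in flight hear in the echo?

47.9 kHz

29 km/h = 8.056 m/s.
The cave wall receives the sound from a moving source: f₁ = f₀ · v/(v + v_e) = 50.25 × 335/343.06 ≈ 49.1 kHz.
On the return leg the bat in flight is a moving observer: f₂ = f₁ · (v − v_e)/v = 49.1 × 326.94/335 ≈ 47.9 kHz.
Equivalently f₂ = f₀ · (v − v_e)/(v + v_e).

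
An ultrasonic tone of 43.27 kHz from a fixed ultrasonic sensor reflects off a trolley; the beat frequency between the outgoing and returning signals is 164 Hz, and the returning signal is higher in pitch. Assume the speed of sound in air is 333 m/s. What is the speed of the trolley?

Double Doppler shift off a moving reflector: f₂ = f₀ · (v + u)/(v − u) (u > 0 toward emitter).
Returning signal is higher, so f₂ = f₀ + Δf = 43270 + 164 = 43434 Hz.
Rearranging, u = v · (f₂ − f₀)/(f₂ + f₀) = 333 × 164/86704 ≈ 0.63 m/s.
So the trolley is moving at 0.63 m/s toward the emitter.

0.63 m/s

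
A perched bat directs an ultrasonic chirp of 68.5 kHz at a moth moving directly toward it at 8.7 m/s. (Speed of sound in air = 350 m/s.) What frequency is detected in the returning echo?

The moth first receives the wave as a moving observer: f₁ = f₀ · (v + u)/v = 68.5 × (350 + 8.7)/350 ≈ 70.2 kHz.
On reflection it acts as a source moving toward the stationary detector: f₂ = f₁ · v/(v − u) = 70.2 × 350/341.3 ≈ 72.0 kHz.
Equivalently f₂ = f₀ · (v + u)/(v − u).

72.0 kHz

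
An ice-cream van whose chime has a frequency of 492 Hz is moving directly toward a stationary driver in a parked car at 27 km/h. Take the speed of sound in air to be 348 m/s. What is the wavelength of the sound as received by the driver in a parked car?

69.2 cm

27 km/h = 7.5 m/s.
With the source moving toward a stationary observer, f' = f · v/(v − v_s).
f' = 492 × 348/(348 − 7.5) ≈ 503 Hz.
λ' = v/f' = 348/502.837 ≈ 69.2 cm.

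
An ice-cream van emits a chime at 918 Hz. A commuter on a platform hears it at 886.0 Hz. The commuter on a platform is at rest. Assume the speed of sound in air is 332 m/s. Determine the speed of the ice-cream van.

12.0 m/s

f' < f, so the ice-cream van is receding.
f' = f · v/(v + v_s) ⇒ v_s = v · |1 − f/f'|.
v_s = 332 × |1 − 918/886.0| = 332 × 0.03612 ≈ 12.0 m/s.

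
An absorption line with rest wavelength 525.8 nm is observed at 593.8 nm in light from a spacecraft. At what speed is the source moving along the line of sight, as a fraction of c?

0.121

λ'/λ₀ = 1.1293 > 1 (redshift), so the source is receding.
λ'/λ₀ = √((1 + β)/(1 − β)) for a receding source ⇒ β = (r² − 1)/(r² + 1) with r = λ'/λ₀.
β = (1.2754 − 1)/(1.2754 + 1) ≈ 0.121.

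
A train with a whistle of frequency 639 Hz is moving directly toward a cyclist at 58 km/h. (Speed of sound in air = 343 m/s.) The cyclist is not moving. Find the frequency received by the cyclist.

58 km/h = 16.11 m/s.
With the source moving toward a stationary observer, f' = f · v/(v − v_s).
f' = 639 × 343/(343 − 16.11) = 639 × 343/326.9 ≈ 670 Hz.

670 Hz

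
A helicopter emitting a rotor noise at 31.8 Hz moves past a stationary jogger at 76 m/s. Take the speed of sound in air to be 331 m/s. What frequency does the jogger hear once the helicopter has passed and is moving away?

Receding: f₂ = f · v/(v + v_s) = 31.8 × 331/407 ≈ 25.9 Hz.

25.9 Hz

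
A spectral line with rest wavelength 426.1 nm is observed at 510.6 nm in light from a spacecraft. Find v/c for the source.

λ'/λ₀ = 1.1983 > 1 (redshift), so the source is receding.
λ'/λ₀ = √((1 + β)/(1 − β)) for a receding source ⇒ β = (r² − 1)/(r² + 1) with r = λ'/λ₀.
β = (1.4359 − 1)/(1.4359 + 1) ≈ 0.179.

0.179c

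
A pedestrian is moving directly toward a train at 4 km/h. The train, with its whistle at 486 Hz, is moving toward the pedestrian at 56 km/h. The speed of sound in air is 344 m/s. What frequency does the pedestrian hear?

511 Hz

56 km/h = 15.56 m/s; 4 km/h = 1.111 m/s.
General Doppler shift: f' = f · (v + v_o)/(v − v_s).
f' = 486 × (344 + 1.111)/(344 − 15.56) = 486 × 345.11/328.44 ≈ 511 Hz.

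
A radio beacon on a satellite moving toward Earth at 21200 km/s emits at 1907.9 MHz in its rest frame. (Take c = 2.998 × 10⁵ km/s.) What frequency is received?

2047.9 MHz

β = v/c = 21200/299800 = 0.0707.
Relativistic Doppler for frequency: f' = f₀ · √((1 + β)/(1 − β)).
f' = 1907.9 × √(1.0707/0.9293) = 1907.9 × 1.07340 ≈ 2047.9 MHz.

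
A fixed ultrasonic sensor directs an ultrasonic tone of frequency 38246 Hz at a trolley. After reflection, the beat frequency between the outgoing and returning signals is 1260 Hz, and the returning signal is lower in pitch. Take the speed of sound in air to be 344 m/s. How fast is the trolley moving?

Double Doppler shift off a moving reflector: f₂ = f₀ · (v + u)/(v − u) (u > 0 toward emitter).
Returning signal is lower, so f₂ = f₀ − Δf = 38246 − 1260 = 36986 Hz.
Rearranging, u = v · (f₂ − f₀)/(f₂ + f₀) = 344 × -1260/75232 ≈ -5.8 m/s.
So the trolley is moving at 5.8 m/s away from the emitter.

5.8 m/s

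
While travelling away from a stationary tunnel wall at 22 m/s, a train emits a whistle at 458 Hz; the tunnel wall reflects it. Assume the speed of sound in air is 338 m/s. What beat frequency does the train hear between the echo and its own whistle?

The tunnel wall receives the sound from a moving source: f₁ = f₀ · v/(v + v_e) = 458 × 338/360 ≈ 430.0 Hz.
On the return leg the train is a moving observer: f₂ = f₁ · (v − v_e)/v = 430.0 × 316/338 ≈ 402.0 Hz.
Beat against the emitted tone: |f₂ − f₀| = 2v_e·f₀/(v + v_e) = 2 × 22 × 458/360 ≈ 56.0 Hz.

56.0 Hz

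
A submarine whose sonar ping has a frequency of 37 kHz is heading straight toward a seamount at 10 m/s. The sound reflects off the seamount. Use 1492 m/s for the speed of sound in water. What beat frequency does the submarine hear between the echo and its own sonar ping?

499 Hz

The seamount receives the sound from a moving source: f₁ = f₀ · v/(v − v_e) = 37 × 1492/1482 ≈ 37.250 kHz.
On the return leg the submarine is a moving observer: f₂ = f₁ · (v + v_e)/v = 37.250 × 1502/1492 ≈ 37.499 kHz.
Equivalently f₂ = f₀ · (v + v_e)/(v − v_e).
Beat against the emitted tone (with f₀ = 37000 Hz): |f₂ − f₀| = 2v_e·f₀/(v − v_e) = 2 × 10 × 37000/1482 ≈ 499 Hz.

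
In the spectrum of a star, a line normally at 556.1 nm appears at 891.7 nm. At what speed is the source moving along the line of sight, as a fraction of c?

0.440c

λ'/λ₀ = 1.6035 > 1 (redshift), so the source is receding.
λ'/λ₀ = √((1 + β)/(1 − β)) for a receding source ⇒ β = (r² − 1)/(r² + 1) with r = λ'/λ₀.
β = (2.5712 − 1)/(2.5712 + 1) ≈ 0.440.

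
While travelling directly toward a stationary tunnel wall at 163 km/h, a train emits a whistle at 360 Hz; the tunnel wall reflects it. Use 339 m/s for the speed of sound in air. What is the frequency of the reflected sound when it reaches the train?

471 Hz

163 km/h = 45.28 m/s.
The tunnel wall receives the sound from a moving source: f₁ = f₀ · v/(v − v_e) = 360 × 339/293.72 ≈ 415 Hz.
On the return leg the train is a moving observer: f₂ = f₁ · (v + v_e)/v = 415 × 384.28/339 ≈ 471 Hz.
Equivalently f₂ = f₀ · (v + v_e)/(v − v_e).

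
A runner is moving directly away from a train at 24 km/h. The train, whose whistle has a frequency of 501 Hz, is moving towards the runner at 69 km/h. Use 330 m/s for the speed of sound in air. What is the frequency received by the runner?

69 km/h = 19.17 m/s; 24 km/h = 6.667 m/s.
With source approaching and observer receding, f' = f · (v − v_o)/(v − v_s).
f' = 501 × (330 − 6.667)/(330 − 19.17) = 501 × 323.33/310.83 ≈ 521 Hz.

521 Hz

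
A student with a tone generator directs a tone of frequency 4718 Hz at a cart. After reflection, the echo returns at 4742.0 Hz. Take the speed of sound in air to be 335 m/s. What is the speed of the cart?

Double Doppler shift off a moving reflector: f₂ = f₀ · (v + u)/(v − u) (u > 0 toward emitter).
Rearranging, u = v · (f₂ − f₀)/(f₂ + f₀) = 335 × 24.0/9460.0 ≈ 0.85 m/s.
So the cart is moving at 0.85 m/s toward the emitter.

0.85 m/s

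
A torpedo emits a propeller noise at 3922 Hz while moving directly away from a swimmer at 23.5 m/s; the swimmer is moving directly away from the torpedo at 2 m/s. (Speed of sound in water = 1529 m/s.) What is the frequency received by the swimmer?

Both move, so f' = f · (v − v_o)/(v + v_s).
f' = 3922 × (1529 − 2)/(1529 + 23.5) = 3922 × 1527/1552.5 ≈ 3858 Hz.

3858 Hz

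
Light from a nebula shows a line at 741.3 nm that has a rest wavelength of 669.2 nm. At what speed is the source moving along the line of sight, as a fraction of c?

λ'/λ₀ = 1.1077 > 1 (redshift), so the source is receding.
λ'/λ₀ = √((1 + β)/(1 − β)) for a receding source ⇒ β = (r² − 1)/(r² + 1) with r = λ'/λ₀.
β = (1.2271 − 1)/(1.2271 + 1) ≈ 0.102.

0.102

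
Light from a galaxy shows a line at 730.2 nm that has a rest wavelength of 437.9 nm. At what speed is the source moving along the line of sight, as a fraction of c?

0.471c

λ'/λ₀ = 1.6675 > 1 (redshift), so the source is receding.
λ'/λ₀ = √((1 + β)/(1 − β)) for a receding source ⇒ β = (r² − 1)/(r² + 1) with r = λ'/λ₀.
β = (2.7806 − 1)/(2.7806 + 1) ≈ 0.471.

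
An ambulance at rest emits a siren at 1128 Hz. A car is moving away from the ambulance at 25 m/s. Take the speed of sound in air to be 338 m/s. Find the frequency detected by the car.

Moving observer, stationary source: f' = f · (v − v_o)/v.
f' = 1128 × (338 − 25)/338 = 1128 × 313/338 ≈ 1045 Hz.

1045 Hz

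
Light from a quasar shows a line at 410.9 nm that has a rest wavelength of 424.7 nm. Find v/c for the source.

0.033c

λ'/λ₀ = 0.9675 < 1 (blueshift), so the source is approaching.
λ'/λ₀ = √((1 − β)/(1 + β)) for an approaching source ⇒ β = (1 − r²)/(1 + r²) with r = λ'/λ₀.
β = (1 − 0.9361)/(1 + 0.9361) ≈ 0.033.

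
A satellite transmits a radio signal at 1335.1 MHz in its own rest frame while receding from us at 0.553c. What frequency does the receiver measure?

716.3 MHz

Relativistic Doppler for frequency: f' = f₀ · √((1 − β)/(1 + β)).
f' = 1335.1 × √(0.4470/1.5530) = 1335.1 × 0.53650 ≈ 716.3 MHz.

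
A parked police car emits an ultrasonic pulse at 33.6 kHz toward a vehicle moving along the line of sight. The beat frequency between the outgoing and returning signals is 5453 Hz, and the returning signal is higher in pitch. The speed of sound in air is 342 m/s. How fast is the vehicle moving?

Double Doppler shift off a moving reflector: f₂ = f₀ · (v + u)/(v − u) (u > 0 toward emitter).
Returning signal is higher, so f₂ = f₀ + Δf = 33600 + 5453 = 39053 Hz.
Rearranging, u = v · (f₂ − f₀)/(f₂ + f₀) = 342 × 5453/72653 ≈ 26 m/s.
So the vehicle is moving at 26 m/s toward the emitter.

26 m/s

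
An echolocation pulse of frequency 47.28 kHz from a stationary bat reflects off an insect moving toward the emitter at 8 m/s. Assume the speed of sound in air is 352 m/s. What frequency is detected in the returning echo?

49.5 kHz

The insect first receives the wave as a moving observer: f₁ = f₀ · (v + u)/v = 47.28 × (352 + 8)/352 ≈ 48.4 kHz.
On reflection it acts as a source moving toward the stationary detector: f₂ = f₁ · v/(v − u) = 48.4 × 352/344 ≈ 49.5 kHz.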